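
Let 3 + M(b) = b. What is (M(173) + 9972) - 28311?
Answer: -18169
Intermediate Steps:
M(b) = -3 + b
(M(173) + 9972) - 28311 = ((-3 + 173) + 9972) - 28311 = (170 + 9972) - 28311 = 10142 - 28311 = -18169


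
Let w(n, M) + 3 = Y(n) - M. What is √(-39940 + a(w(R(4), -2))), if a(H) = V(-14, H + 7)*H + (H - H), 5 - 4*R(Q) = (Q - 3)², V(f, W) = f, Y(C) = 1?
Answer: 2*I*√9985 ≈ 199.85*I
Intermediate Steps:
R(Q) = 5/4 - (-3 + Q)²/4 (R(Q) = 5/4 - (Q - 3)²/4 = 5/4 - (-3 + Q)²/4)
w(n, M) = -2 - M (w(n, M) = -3 + (1 - M) = -2 - M)
a(H) = -14*H (a(H) = -14*H + (H - H) = -14*H + 0 = -14*H)
√(-39940 + a(w(R(4), -2))) = √(-39940 - 14*(-2 - 1*(-2))) = √(-39940 - 14*(-2 + 2)) = √(-39940 - 14*0) = √(-39940 + 0) = √(-39940) = 2*I*√9985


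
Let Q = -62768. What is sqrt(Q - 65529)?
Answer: I*sqrt(128297) ≈ 358.19*I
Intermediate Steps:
sqrt(Q - 65529) = sqrt(-62768 - 65529) = sqrt(-128297) = I*sqrt(128297)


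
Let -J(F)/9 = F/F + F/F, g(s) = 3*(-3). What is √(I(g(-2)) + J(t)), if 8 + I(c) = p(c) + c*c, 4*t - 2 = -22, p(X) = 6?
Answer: √61 ≈ 7.8102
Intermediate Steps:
g(s) = -9
t = -5 (t = ½ + (¼)*(-22) = ½ - 11/2 = -5)
J(F) = -18 (J(F) = -9*(F/F + F/F) = -9*(1 + 1) = -9*2 = -18)
I(c) = -2 + c² (I(c) = -8 + (6 + c*c) = -8 + (6 + c²) = -2 + c²)
√(I(g(-2)) + J(t)) = √((-2 + (-9)²) - 18) = √((-2 + 81) - 18) = √(79 - 18) = √61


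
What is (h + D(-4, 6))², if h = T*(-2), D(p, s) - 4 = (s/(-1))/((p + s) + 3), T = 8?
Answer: 4356/25 ≈ 174.24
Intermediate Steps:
D(p, s) = 4 - s/(3 + p + s) (D(p, s) = 4 + (s/(-1))/((p + s) + 3) = 4 + (s*(-1))/(3 + p + s) = 4 + (-s)/(3 + p + s) = 4 - s/(3 + p + s))
h = -16 (h = 8*(-2) = -16)
(h + D(-4, 6))² = (-16 + (12 + 3*6 + 4*(-4))/(3 - 4 + 6))² = (-16 + (12 + 18 - 16)/5)² = (-16 + (⅕)*14)² = (-16 + 14/5)² = (-66/5)² = 4356/25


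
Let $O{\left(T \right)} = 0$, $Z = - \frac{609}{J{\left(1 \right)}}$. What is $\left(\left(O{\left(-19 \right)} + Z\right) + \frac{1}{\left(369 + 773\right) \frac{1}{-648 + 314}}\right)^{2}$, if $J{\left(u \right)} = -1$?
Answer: $\frac{120806295184}{326041} \approx 3.7053 \cdot 10^{5}$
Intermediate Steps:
$Z = 609$ ($Z = - \frac{609}{-1} = \left(-609\right) \left(-1\right) = 609$)
$\left(\left(O{\left(-19 \right)} + Z\right) + \frac{1}{\left(369 + 773\right) \frac{1}{-648 + 314}}\right)^{2} = \left(\left(0 + 609\right) + \frac{1}{\left(369 + 773\right) \frac{1}{-648 + 314}}\right)^{2} = \left(609 + \frac{1}{1142 \frac{1}{-334}}\right)^{2} = \left(609 + \frac{1}{1142 \left(- \frac{1}{334}\right)}\right)^{2} = \left(609 + \frac{1}{- \frac{571}{167}}\right)^{2} = \left(609 - \frac{167}{571}\right)^{2} = \left(\frac{347572}{571}\right)^{2} = \frac{120806295184}{326041}$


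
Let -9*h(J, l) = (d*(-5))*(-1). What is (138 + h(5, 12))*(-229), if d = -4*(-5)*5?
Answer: -169918/9 ≈ -18880.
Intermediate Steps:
d = 100 (d = 20*5 = 100)
h(J, l) = -500/9 (h(J, l) = -100*(-5)*(-1)/9 = -(-500)*(-1)/9 = -1/9*500 = -500/9)
(138 + h(5, 12))*(-229) = (138 - 500/9)*(-229) = (742/9)*(-229) = -169918/9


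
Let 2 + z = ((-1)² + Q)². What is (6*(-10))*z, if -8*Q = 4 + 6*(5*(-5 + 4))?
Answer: -3855/4 ≈ -963.75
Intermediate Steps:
Q = 13/4 (Q = -(4 + 6*(5*(-5 + 4)))/8 = -(4 + 6*(5*(-1)))/8 = -(4 + 6*(-5))/8 = -(4 - 30)/8 = -⅛*(-26) = 13/4 ≈ 3.2500)
z = 257/16 (z = -2 + ((-1)² + 13/4)² = -2 + (1 + 13/4)² = -2 + (17/4)² = -2 + 289/16 = 257/16 ≈ 16.063)
(6*(-10))*z = (6*(-10))*(257/16) = -60*257/16 = -3855/4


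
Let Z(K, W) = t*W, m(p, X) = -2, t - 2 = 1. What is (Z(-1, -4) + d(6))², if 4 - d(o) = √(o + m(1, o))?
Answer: 100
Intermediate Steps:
t = 3 (t = 2 + 1 = 3)
d(o) = 4 - √(-2 + o) (d(o) = 4 - √(o - 2) = 4 - √(-2 + o))
Z(K, W) = 3*W
(Z(-1, -4) + d(6))² = (3*(-4) + (4 - √(-2 + 6)))² = (-12 + (4 - √4))² = (-12 + (4 - 1*2))² = (-12 + (4 - 2))² = (-12 + 2)² = (-10)² = 100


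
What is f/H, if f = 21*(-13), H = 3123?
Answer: -91/1041 ≈ -0.087416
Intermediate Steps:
f = -273
f/H = -273/3123 = -273*1/3123 = -91/1041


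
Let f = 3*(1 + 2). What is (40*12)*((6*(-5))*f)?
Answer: -129600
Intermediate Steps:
f = 9 (f = 3*3 = 9)
(40*12)*((6*(-5))*f) = (40*12)*((6*(-5))*9) = 480*(-30*9) = 480*(-270) = -129600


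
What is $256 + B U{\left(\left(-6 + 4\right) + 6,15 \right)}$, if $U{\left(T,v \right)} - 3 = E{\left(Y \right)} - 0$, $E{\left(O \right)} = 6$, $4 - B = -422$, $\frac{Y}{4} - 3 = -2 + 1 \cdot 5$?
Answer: $4090$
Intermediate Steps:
$Y = 24$ ($Y = 12 + 4 \left(-2 + 1 \cdot 5\right) = 12 + 4 \left(-2 + 5\right) = 12 + 4 \cdot 3 = 12 + 12 = 24$)
$B = 426$ ($B = 4 - -422 = 4 + 422 = 426$)
$U{\left(T,v \right)} = 9$ ($U{\left(T,v \right)} = 3 + \left(6 - 0\right) = 3 + \left(6 + 0\right) = 3 + 6 = 9$)
$256 + B U{\left(\left(-6 + 4\right) + 6,15 \right)} = 256 + 426 \cdot 9 = 256 + 3834 = 4090$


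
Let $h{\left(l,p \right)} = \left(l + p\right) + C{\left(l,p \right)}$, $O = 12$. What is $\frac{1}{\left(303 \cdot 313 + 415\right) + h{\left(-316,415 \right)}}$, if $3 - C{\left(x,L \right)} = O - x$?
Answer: $\frac{1}{95028} \approx 1.0523 \cdot 10^{-5}$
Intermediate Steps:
$C{\left(x,L \right)} = -9 + x$ ($C{\left(x,L \right)} = 3 - \left(12 - x\right) = 3 + \left(-12 + x\right) = -9 + x$)
$h{\left(l,p \right)} = -9 + p + 2 l$ ($h{\left(l,p \right)} = \left(l + p\right) + \left(-9 + l\right) = -9 + p + 2 l$)
$\frac{1}{\left(303 \cdot 313 + 415\right) + h{\left(-316,415 \right)}} = \frac{1}{\left(303 \cdot 313 + 415\right) + \left(-9 + 415 + 2 \left(-316\right)\right)} = \frac{1}{\left(94839 + 415\right) - 226} = \frac{1}{95254 - 226} = \frac{1}{95028}$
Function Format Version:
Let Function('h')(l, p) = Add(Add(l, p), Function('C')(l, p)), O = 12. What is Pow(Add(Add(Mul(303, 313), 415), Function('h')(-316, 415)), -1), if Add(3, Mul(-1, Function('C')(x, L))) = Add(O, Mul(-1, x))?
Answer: Rational(1, 95028) ≈ 1.0523e-5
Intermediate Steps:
Function('C')(x, L) = Add(-9, x) (Function('C')(x, L) = Add(3, Mul(-1, Add(12, Mul(-1, x)))) = Add(3, Add(-12, x)) = Add(-9, x))
Function('h')(l, p) = Add(-9, p, Mul(2, l)) (Function('h')(l, p) = Add(Add(l, p), Add(-9, l)) = Add(-9, p, Mul(2, l)))
Pow(Add(Add(Mul(303, 313), 415), Function('h')(-316, 415)), -1) = Pow(Add(Add(Mul(303, 313), 415), Add(-9, 415, Mul(2, -316))), -1) = Pow(Add(Add(94839, 415), Add(-9, 415, -632)), -1) = Pow(Add(95254, -226), -1) = Pow(95028, -1) = Rational(1, 95028)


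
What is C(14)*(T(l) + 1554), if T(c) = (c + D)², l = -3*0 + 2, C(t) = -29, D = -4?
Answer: -45182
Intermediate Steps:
l = 2 (l = 0 + 2 = 2)
T(c) = (-4 + c)² (T(c) = (c - 4)² = (-4 + c)²)
C(14)*(T(l) + 1554) = -29*((-4 + 2)² + 1554) = -29*((-2)² + 1554) = -29*(4 + 1554) = -29*1558 = -45182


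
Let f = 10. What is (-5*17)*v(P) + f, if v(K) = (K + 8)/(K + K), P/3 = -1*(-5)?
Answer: -331/6 ≈ -55.167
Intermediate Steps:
P = 15 (P = 3*(-1*(-5)) = 3*5 = 15)
v(K) = (8 + K)/(2*K) (v(K) = (8 + K)/((2*K)) = (8 + K)*(1/(2*K)) = (8 + K)/(2*K))
(-5*17)*v(P) + f = (-5*17)*((½)*(8 + 15)/15) + 10 = -85*23/(2*15) + 10 = -85*23/30 + 10 = -391/6 + 10 = -331/6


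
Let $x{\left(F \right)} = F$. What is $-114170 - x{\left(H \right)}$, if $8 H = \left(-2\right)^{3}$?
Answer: $-114169$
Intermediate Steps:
$H = -1$ ($H = \frac{\left(-2\right)^{3}}{8} = \frac{1}{8} \left(-8\right) = -1$)
$-114170 - x{\left(H \right)} = -114170 - -1 = -114170 + 1 = -114169$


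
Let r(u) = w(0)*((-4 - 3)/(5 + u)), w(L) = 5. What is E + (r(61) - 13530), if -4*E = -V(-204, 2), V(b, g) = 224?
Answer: -889319/66 ≈ -13475.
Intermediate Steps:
r(u) = -35/(5 + u) (r(u) = 5*((-4 - 3)/(5 + u)) = 5*(-7/(5 + u)) = -35/(5 + u))
E = 56 (E = -(-1)*224/4 = -¼*(-224) = 56)
E + (r(61) - 13530) = 56 + (-35/(5 + 61) - 13530) = 56 + (-35/66 - 13530) = 56 - 893015/66 = -889319/66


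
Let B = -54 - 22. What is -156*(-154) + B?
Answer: 23948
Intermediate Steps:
B = -76
-156*(-154) + B = -156*(-154) - 76 = 24024 - 76 = 23948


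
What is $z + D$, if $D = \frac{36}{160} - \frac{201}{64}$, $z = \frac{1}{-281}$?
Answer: $- \frac{262493}{89920} \approx -2.9192$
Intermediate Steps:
$z = - \frac{1}{281} \approx -0.0035587$
$D = - \frac{933}{320}$ ($D = 36 \cdot \frac{1}{160} - \frac{201}{64} = \frac{9}{40} - \frac{201}{64} = - \frac{933}{320} \approx -2.9156$)
$z + D = - \frac{1}{281} - \frac{933}{320} = - \frac{262493}{89920}$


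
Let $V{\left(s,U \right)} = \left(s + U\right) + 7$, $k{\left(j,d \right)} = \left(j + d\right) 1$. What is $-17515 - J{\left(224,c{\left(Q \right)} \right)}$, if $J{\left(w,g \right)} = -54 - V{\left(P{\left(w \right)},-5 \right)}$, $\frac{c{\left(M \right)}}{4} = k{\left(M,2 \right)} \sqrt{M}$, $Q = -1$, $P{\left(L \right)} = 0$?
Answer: $-17459$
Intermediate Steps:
$k{\left(j,d \right)} = d + j$ ($k{\left(j,d \right)} = \left(d + j\right) 1 = d + j$)
$V{\left(s,U \right)} = 7 + U + s$ ($V{\left(s,U \right)} = \left(U + s\right) + 7 = 7 + U + s$)
$c{\left(M \right)} = 4 \sqrt{M} \left(2 + M\right)$ ($c{\left(M \right)} = 4 \left(2 + M\right) \sqrt{M} = 4 \sqrt{M} \left(2 + M\right)$)
$J{\left(w,g \right)} = -56$ ($J{\left(w,g \right)} = -54 - \left(7 - 5 + 0\right) = -54 - 2 = -56$)
$-17515 - J{\left(224,c{\left(Q \right)} \right)} = -17515 - -56 = -17515 + 56 = -17459$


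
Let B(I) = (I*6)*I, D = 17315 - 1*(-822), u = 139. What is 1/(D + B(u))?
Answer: 1/134063 ≈ 7.4592e-6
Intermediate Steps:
D = 18137 (D = 17315 + 822 = 18137)
B(I) = 6*I**2 (B(I) = (6*I)*I = 6*I**2)
1/(D + B(u)) = 1/(18137 + 6*139**2) = 1/(18137 + 6*19321) = 1/(18137 + 115926) = 1/134063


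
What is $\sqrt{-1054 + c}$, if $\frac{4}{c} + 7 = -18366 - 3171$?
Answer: $\frac{i \sqrt{30575487170}}{5386} \approx 32.465 i$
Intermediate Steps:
$c = - \frac{1}{5386}$ ($c = \frac{4}{-7 - 21537} = \frac{4}{-21544} = 4 \left(- \frac{1}{21544}\right) = - \frac{1}{5386} \approx -0.00018567$)
$\sqrt{-1054 + c} = \sqrt{-1054 - \frac{1}{5386}} = \sqrt{- \frac{5676845}{5386}} = \frac{i \sqrt{30575487170}}{5386}$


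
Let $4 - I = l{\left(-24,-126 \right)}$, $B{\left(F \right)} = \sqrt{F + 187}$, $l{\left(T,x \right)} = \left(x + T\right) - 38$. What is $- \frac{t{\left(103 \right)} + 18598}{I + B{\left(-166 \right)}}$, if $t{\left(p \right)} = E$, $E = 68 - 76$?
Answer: $- \frac{1189760}{12281} + \frac{18590 \sqrt{21}}{36843} \approx -94.566$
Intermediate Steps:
$E = -8$
$t{\left(p \right)} = -8$
$l{\left(T,x \right)} = -38 + T + x$ ($l{\left(T,x \right)} = \left(T + x\right) - 38 = -38 + T + x$)
$B{\left(F \right)} = \sqrt{187 + F}$
$I = 192$ ($I = 4 - \left(-38 - 24 - 126\right) = 4 - -188 = 4 + 188 = 192$)
$- \frac{t{\left(103 \right)} + 18598}{I + B{\left(-166 \right)}} = - \frac{-8 + 18598}{192 + \sqrt{187 - 166}} = - \frac{18590}{192 + \sqrt{21}}$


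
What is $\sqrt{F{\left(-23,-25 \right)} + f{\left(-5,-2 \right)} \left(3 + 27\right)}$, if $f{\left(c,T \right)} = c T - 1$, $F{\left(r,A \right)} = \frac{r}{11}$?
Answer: $\frac{\sqrt{32417}}{11} \approx 16.368$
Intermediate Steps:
$F{\left(r,A \right)} = \frac{r}{11}$ ($F{\left(r,A \right)} = r \frac{1}{11} = \frac{r}{11}$)
$f{\left(c,T \right)} = -1 + T c$ ($f{\left(c,T \right)} = T c - 1 = -1 + T c$)
$\sqrt{F{\left(-23,-25 \right)} + f{\left(-5,-2 \right)} \left(3 + 27\right)} = \sqrt{\frac{1}{11} \left(-23\right) + \left(-1 - -10\right) \left(3 + 27\right)} = \sqrt{- \frac{23}{11} + \left(-1 + 10\right) 30} = \sqrt{- \frac{23}{11} + 9 \cdot 30} = \sqrt{- \frac{23}{11} + 270} = \sqrt{\frac{2947}{11}} = \frac{\sqrt{32417}}{11}$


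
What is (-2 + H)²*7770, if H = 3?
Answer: 7770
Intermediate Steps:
(-2 + H)²*7770 = (-2 + 3)²*7770 = 1²*7770 = 1*7770 = 7770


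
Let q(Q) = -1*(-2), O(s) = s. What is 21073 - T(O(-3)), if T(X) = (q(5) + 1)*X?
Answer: 21082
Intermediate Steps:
q(Q) = 2
T(X) = 3*X (T(X) = (2 + 1)*X = 3*X)
21073 - T(O(-3)) = 21073 - 3*(-3) = 21073 - 1*(-9) = 21073 + 9 = 21082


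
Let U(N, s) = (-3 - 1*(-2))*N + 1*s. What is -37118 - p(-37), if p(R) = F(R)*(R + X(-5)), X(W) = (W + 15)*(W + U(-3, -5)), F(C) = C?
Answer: -41077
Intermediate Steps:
U(N, s) = s - N (U(N, s) = (-3 + 2)*N + s = -N + s = s - N)
X(W) = (-2 + W)*(15 + W) (X(W) = (W + 15)*(W + (-5 - 1*(-3))) = (15 + W)*(W + (-5 + 3)) = (15 + W)*(W - 2) = (15 + W)*(-2 + W) = (-2 + W)*(15 + W))
p(R) = R*(-70 + R) (p(R) = R*(R + (-30 + (-5)**2 + 13*(-5))) = R*(R + (-30 + 25 - 65)) = R*(R - 70) = R*(-70 + R))
-37118 - p(-37) = -37118 - (-37)*(-70 - 37) = -37118 - (-37)*(-107) = -37118 - 1*3959 = -37118 - 3959 = -41077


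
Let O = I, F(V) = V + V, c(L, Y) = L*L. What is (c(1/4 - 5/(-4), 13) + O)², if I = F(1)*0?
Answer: 81/16 ≈ 5.0625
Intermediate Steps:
c(L, Y) = L²
F(V) = 2*V
I = 0 (I = (2*1)*0 = 2*0 = 0)
O = 0
(c(1/4 - 5/(-4), 13) + O)² = ((1/4 - 5/(-4))² + 0)² = ((1*(¼) - 5*(-¼))² + 0)² = ((¼ + 5/4)² + 0)² = ((3/2)² + 0)² = (9/4 + 0)² = (9/4)² = 81/16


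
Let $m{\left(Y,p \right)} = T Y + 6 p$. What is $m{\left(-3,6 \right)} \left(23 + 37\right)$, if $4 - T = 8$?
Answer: $2880$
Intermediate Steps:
$T = -4$ ($T = 4 - 8 = -4$)
$m{\left(Y,p \right)} = - 4 Y + 6 p$
$m{\left(-3,6 \right)} \left(23 + 37\right) = \left(\left(-4\right) \left(-3\right) + 6 \cdot 6\right) \left(23 + 37\right) = \left(12 + 36\right) 60 = 48 \cdot 60 = 2880$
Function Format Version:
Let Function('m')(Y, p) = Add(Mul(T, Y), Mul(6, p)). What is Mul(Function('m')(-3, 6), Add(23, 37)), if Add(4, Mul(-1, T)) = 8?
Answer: 2880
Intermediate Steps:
T = -4 (T = Add(4, Mul(-1, 8)) = Add(4, -8) = -4)
Function('m')(Y, p) = Add(Mul(-4, Y), Mul(6, p))
Mul(Function('m')(-3, 6), Add(23, 37)) = Mul(Add(Mul(-4, -3), Mul(6, 6)), Add(23, 37)) = Mul(Add(12, 36), 60) = Mul(48, 60) = 2880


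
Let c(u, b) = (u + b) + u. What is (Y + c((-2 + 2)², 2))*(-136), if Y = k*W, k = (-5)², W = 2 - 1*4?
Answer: 6528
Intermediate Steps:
W = -2 (W = 2 - 4 = -2)
k = 25
c(u, b) = b + 2*u (c(u, b) = (b + u) + u = b + 2*u)
Y = -50 (Y = 25*(-2) = -50)
(Y + c((-2 + 2)², 2))*(-136) = (-50 + (2 + 2*(-2 + 2)²))*(-136) = (-50 + (2 + 2*0²))*(-136) = (-50 + (2 + 2*0))*(-136) = (-50 + (2 + 0))*(-136) = (-50 + 2)*(-136) = -48*(-136) = 6528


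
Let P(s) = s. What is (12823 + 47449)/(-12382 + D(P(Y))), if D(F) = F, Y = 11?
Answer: -60272/12371 ≈ -4.8720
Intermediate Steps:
(12823 + 47449)/(-12382 + D(P(Y))) = (12823 + 47449)/(-12382 + 11) = 60272/(-12371) = 60272*(-1/12371) = -60272/12371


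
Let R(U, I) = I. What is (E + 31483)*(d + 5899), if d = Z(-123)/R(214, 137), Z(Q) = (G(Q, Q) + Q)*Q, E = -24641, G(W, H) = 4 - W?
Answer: 5526084982/137 ≈ 4.0336e+7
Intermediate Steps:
Z(Q) = 4*Q (Z(Q) = ((4 - Q) + Q)*Q = 4*Q)
d = -492/137 (d = (4*(-123))/137 = -492*1/137 = -492/137 ≈ -3.5912)
(E + 31483)*(d + 5899) = (-24641 + 31483)*(-492/137 + 5899) = 6842*(807671/137) = 5526084982/137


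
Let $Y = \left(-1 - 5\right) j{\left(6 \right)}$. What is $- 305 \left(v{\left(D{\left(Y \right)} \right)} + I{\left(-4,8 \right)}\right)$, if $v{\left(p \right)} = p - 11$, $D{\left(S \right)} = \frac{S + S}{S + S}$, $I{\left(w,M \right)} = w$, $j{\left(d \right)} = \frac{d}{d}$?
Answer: $4270$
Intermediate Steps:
$j{\left(d \right)} = 1$
$Y = -6$ ($Y = \left(-1 - 5\right) 1 = \left(-6\right) 1 = -6$)
$D{\left(S \right)} = 1$ ($D{\left(S \right)} = \frac{2 S}{2 S} = 2 S \frac{1}{2 S} = 1$)
$v{\left(p \right)} = -11 + p$
$- 305 \left(v{\left(D{\left(Y \right)} \right)} + I{\left(-4,8 \right)}\right) = - 305 \left(\left(-11 + 1\right) - 4\right) = - 305 \left(-10 - 4\right) = \left(-305\right) \left(-14\right) = 4270$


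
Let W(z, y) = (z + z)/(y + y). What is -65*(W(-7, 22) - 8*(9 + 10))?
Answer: 217815/22 ≈ 9900.7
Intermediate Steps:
W(z, y) = z/y (W(z, y) = (2*z)/((2*y)) = (2*z)*(1/(2*y)) = z/y)
-65*(W(-7, 22) - 8*(9 + 10)) = -65*(-7/22 - 8*(9 + 10)) = -65*(-7*1/22 - 8*19) = -65*(-7/22 - 152) = -65*(-3351/22) = 217815/22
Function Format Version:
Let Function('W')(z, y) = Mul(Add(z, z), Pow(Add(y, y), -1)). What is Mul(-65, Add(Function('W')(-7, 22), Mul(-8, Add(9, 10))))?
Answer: Rational(217815, 22) ≈ 9900.7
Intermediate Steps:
Function('W')(z, y) = Mul(z, Pow(y, -1)) (Function('W')(z, y) = Mul(Mul(2, z), Pow(Mul(2, y), -1)) = Mul(Mul(2, z), Mul(Rational(1, 2), Pow(y, -1))) = Mul(z, Pow(y, -1)))
Mul(-65, Add(Function('W')(-7, 22), Mul(-8, Add(9, 10)))) = Mul(-65, Add(Mul(-7, Pow(22, -1)), Mul(-8, Add(9, 10)))) = Mul(-65, Add(Mul(-7, Rational(1, 22)), Mul(-8, 19))) = Mul(-65, Add(Rational(-7, 22), -152)) = Mul(-65, Rational(-3351, 22)) = Rational(217815, 22)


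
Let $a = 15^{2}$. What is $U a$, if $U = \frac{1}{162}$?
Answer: $\frac{25}{18} \approx 1.3889$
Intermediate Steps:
$a = 225$
$U = \frac{1}{162} \approx 0.0061728$
$U a = \frac{1}{162} \cdot 225 = \frac{25}{18}$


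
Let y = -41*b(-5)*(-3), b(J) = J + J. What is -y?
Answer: 1230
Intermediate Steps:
b(J) = 2*J
y = -1230 (y = -82*(-5)*(-3) = -41*(-10)*(-3) = 410*(-3) = -1230)
-y = -1*(-1230) = 1230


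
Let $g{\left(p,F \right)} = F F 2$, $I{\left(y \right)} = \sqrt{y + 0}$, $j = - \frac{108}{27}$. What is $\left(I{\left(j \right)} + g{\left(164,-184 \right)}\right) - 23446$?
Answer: $44266 + 2 i \approx 44266.0 + 2.0 i$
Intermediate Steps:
$j = -4$ ($j = \left(-108\right) \frac{1}{27} = -4$)
$I{\left(y \right)} = \sqrt{y}$
$g{\left(p,F \right)} = 2 F^{2}$ ($g{\left(p,F \right)} = F^{2} \cdot 2 = 2 F^{2}$)
$\left(I{\left(j \right)} + g{\left(164,-184 \right)}\right) - 23446 = \left(\sqrt{-4} + 2 \left(-184\right)^{2}\right) - 23446 = \left(2 i + 2 \cdot 33856\right) - 23446 = \left(2 i + 67712\right) - 23446 = \left(67712 + 2 i\right) - 23446 = 44266 + 2 i$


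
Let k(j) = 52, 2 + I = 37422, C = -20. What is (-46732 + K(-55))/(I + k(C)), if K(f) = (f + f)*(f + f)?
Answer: -4329/4684 ≈ -0.92421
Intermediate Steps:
I = 37420 (I = -2 + 37422 = 37420)
K(f) = 4*f² (K(f) = (2*f)*(2*f) = 4*f²)
(-46732 + K(-55))/(I + k(C)) = (-46732 + 4*(-55)²)/(37420 + 52) = (-46732 + 4*3025)/37472 = (-46732 + 12100)*(1/37472) = -34632*1/37472 = -4329/4684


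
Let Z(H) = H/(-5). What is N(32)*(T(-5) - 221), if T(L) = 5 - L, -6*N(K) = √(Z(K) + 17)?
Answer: 211*√265/30 ≈ 114.49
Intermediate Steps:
Z(H) = -H/5 (Z(H) = H*(-⅕) = -H/5)
N(K) = -√(17 - K/5)/6 (N(K) = -√(-K/5 + 17)/6 = -√(17 - K/5)/6)
N(32)*(T(-5) - 221) = (-√(425 - 5*32)/30)*((5 - 1*(-5)) - 221) = (-√(425 - 160)/30)*((5 + 5) - 221) = (-√265/30)*(10 - 221) = -√265/30*(-211) = 211*√265/30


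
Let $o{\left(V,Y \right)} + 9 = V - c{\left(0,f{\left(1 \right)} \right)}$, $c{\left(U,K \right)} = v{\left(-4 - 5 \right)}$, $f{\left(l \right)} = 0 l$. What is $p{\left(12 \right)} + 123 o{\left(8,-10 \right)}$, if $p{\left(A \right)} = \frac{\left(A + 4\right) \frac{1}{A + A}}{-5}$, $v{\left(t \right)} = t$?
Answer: $\frac{14758}{15} \approx 983.87$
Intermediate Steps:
$f{\left(l \right)} = 0$
$c{\left(U,K \right)} = -9$ ($c{\left(U,K \right)} = -4 - 5 = -9$)
$p{\left(A \right)} = - \frac{4 + A}{10 A}$ ($p{\left(A \right)} = \frac{4 + A}{2 A} \left(- \frac{1}{5}\right) = - \frac{4 + A}{10 A}$)
$o{\left(V,Y \right)} = V$ ($o{\left(V,Y \right)} = -9 + \left(V - -9\right) = -9 + \left(V + 9\right) = -9 + \left(9 + V\right) = V$)
$p{\left(12 \right)} + 123 o{\left(8,-10 \right)} = \frac{-4 - 12}{10 \cdot 12} + 123 \cdot 8 = \frac{1}{10} \cdot \frac{1}{12} \left(-4 - 12\right) + 984 = \frac{1}{10} \cdot \frac{1}{12} \left(-16\right) + 984 = - \frac{2}{15} + 984 = \frac{14758}{15}$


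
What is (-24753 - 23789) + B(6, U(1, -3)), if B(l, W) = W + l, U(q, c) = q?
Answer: -48535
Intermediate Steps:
(-24753 - 23789) + B(6, U(1, -3)) = (-24753 - 23789) + (1 + 6) = -48542 + 7 = -48535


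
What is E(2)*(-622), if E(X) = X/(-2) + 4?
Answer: -1866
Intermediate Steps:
E(X) = 4 - X/2 (E(X) = X*(-1/2) + 4 = -X/2 + 4 = 4 - X/2)
E(2)*(-622) = (4 - 1/2*2)*(-622) = (4 - 1)*(-622) = 3*(-622) = -1866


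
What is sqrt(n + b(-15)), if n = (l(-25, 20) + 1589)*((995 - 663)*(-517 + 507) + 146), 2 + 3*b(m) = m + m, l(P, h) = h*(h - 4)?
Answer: 7*I*sqrt(1112910)/3 ≈ 2461.5*I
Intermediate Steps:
l(P, h) = h*(-4 + h)
b(m) = -2/3 + 2*m/3 (b(m) = -2/3 + (m + m)/3 = -2/3 + (2*m)/3 = -2/3 + 2*m/3)
n = -6059166 (n = (20*(-4 + 20) + 1589)*((995 - 663)*(-517 + 507) + 146) = (20*16 + 1589)*(332*(-10) + 146) = (320 + 1589)*(-3320 + 146) = 1909*(-3174) = -6059166)
sqrt(n + b(-15)) = sqrt(-6059166 + (-2/3 + (2/3)*(-15))) = sqrt(-6059166 + (-2/3 - 10)) = sqrt(-6059166 - 32/3) = sqrt(-18177530/3) = 7*I*sqrt(1112910)/3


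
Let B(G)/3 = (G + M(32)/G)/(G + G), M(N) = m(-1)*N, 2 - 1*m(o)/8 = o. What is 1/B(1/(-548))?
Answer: 2/691900419 ≈ 2.8906e-9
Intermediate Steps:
m(o) = 16 - 8*o
M(N) = 24*N (M(N) = (16 - 8*(-1))*N = (16 + 8)*N = 24*N)
B(G) = 3*(G + 768/G)/(2*G) (B(G) = 3*((G + (24*32)/G)/(G + G)) = 3*((G + 768/G)/((2*G))) = 3*((G + 768/G)*(1/(2*G))) = 3*((G + 768/G)/(2*G)) = 3*(G + 768/G)/(2*G))
1/B(1/(-548)) = 1/(3/2 + 1152/(1/(-548))²) = 1/(3/2 + 1152/(-1/548)²) = 1/(3/2 + 1152*300304) = 1/(3/2 + 345950208) = 1/(691900419/2) = 2/691900419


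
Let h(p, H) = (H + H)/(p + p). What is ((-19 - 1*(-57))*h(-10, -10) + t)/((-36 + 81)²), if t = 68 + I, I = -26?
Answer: 16/405 ≈ 0.039506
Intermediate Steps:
t = 42 (t = 68 - 26 = 42)
h(p, H) = H/p (h(p, H) = (2*H)/((2*p)) = (2*H)*(1/(2*p)) = H/p)
((-19 - 1*(-57))*h(-10, -10) + t)/((-36 + 81)²) = ((-19 - 1*(-57))*(-10/(-10)) + 42)/((-36 + 81)²) = ((-19 + 57)*(-10*(-⅒)) + 42)/(45²) = (38*1 + 42)/2025 = (38 + 42)*(1/2025) = 80*(1/2025) = 16/405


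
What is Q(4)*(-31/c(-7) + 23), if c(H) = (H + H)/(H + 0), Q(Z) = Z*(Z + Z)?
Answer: 240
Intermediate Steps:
Q(Z) = 2*Z**2 (Q(Z) = Z*(2*Z) = 2*Z**2)
c(H) = 2 (c(H) = (2*H)/H = 2)
Q(4)*(-31/c(-7) + 23) = (2*4**2)*(-31/2 + 23) = (2*16)*(-31*1/2 + 23) = 32*(-31/2 + 23) = 32*(15/2) = 240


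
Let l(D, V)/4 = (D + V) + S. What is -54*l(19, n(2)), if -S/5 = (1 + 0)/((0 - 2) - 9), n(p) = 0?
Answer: -46224/11 ≈ -4202.2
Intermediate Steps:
S = 5/11 (S = -5*(1 + 0)/((0 - 2) - 9) = -5/(-2 - 9) = -5/(-11) = -5*(-1)/11 = -5*(-1/11) = 5/11 ≈ 0.45455)
l(D, V) = 20/11 + 4*D + 4*V (l(D, V) = 4*((D + V) + 5/11) = 4*(5/11 + D + V) = 20/11 + 4*D + 4*V)
-54*l(19, n(2)) = -54*(20/11 + 4*19 + 4*0) = -54*(20/11 + 76 + 0) = -54*856/11 = -46224/11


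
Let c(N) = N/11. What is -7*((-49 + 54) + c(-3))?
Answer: -364/11 ≈ -33.091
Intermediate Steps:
c(N) = N/11 (c(N) = N*(1/11) = N/11)
-7*((-49 + 54) + c(-3)) = -7*((-49 + 54) + (1/11)*(-3)) = -7*(5 - 3/11) = -7*52/11 = -364/11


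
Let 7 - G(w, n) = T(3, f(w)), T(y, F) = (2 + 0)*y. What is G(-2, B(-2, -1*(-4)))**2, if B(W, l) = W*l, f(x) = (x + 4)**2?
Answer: 1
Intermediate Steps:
f(x) = (4 + x)**2
T(y, F) = 2*y
G(w, n) = 1 (G(w, n) = 7 - 2*3 = 7 - 1*6 = 7 - 6 = 1)
G(-2, B(-2, -1*(-4)))**2 = 1**2 = 1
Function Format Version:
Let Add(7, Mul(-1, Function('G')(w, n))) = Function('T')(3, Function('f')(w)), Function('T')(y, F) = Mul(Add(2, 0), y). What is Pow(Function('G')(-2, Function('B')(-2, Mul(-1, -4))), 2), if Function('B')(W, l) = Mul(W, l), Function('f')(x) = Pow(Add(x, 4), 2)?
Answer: 1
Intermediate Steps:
Function('f')(x) = Pow(Add(4, x), 2)
Function('T')(y, F) = Mul(2, y)
Function('G')(w, n) = 1 (Function('G')(w, n) = Add(7, Mul(-1, Mul(2, 3))) = Add(7, Mul(-1, 6)) = Add(7, -6) = 1)
Pow(Function('G')(-2, Function('B')(-2, Mul(-1, -4))), 2) = Pow(1, 2) = 1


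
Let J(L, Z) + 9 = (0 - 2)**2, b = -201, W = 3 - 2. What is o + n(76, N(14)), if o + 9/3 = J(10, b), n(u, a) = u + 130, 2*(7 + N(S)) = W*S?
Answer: 198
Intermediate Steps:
W = 1
N(S) = -7 + S/2 (N(S) = -7 + (1*S)/2 = -7 + S/2)
J(L, Z) = -5 (J(L, Z) = -9 + (0 - 2)**2 = -9 + (-2)**2 = -9 + 4 = -5)
n(u, a) = 130 + u
o = -8 (o = -3 - 5 = -8)
o + n(76, N(14)) = -8 + (130 + 76) = -8 + 206 = 198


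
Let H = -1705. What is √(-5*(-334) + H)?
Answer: I*√35 ≈ 5.9161*I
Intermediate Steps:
√(-5*(-334) + H) = √(-5*(-334) - 1705) = √(1670 - 1705) = √(-35) = I*√35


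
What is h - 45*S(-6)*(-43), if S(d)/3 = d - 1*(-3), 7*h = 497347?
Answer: 375442/7 ≈ 53635.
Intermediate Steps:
h = 497347/7 (h = (1/7)*497347 = 497347/7 ≈ 71050.)
S(d) = 9 + 3*d (S(d) = 3*(d - 1*(-3)) = 3*(d + 3) = 3*(3 + d) = 9 + 3*d)
h - 45*S(-6)*(-43) = 497347/7 - 45*(9 + 3*(-6))*(-43) = 497347/7 - 45*(9 - 18)*(-43) = 497347/7 - 45*(-9)*(-43) = 497347/7 + 405*(-43) = 497347/7 - 17415 = 375442/7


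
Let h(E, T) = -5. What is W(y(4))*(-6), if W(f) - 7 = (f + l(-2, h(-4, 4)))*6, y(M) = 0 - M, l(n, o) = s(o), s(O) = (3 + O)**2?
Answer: -42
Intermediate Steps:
l(n, o) = (3 + o)**2
y(M) = -M
W(f) = 31 + 6*f (W(f) = 7 + (f + (3 - 5)**2)*6 = 7 + (f + (-2)**2)*6 = 7 + (f + 4)*6 = 7 + (4 + f)*6 = 7 + (24 + 6*f) = 31 + 6*f)
W(y(4))*(-6) = (31 + 6*(-1*4))*(-6) = (31 + 6*(-4))*(-6) = (31 - 24)*(-6) = 7*(-6) = -42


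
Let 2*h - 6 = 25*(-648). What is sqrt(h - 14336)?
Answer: I*sqrt(22433) ≈ 149.78*I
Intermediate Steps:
h = -8097 (h = 3 + (25*(-648))/2 = 3 + (1/2)*(-16200) = 3 - 8100 = -8097)
sqrt(h - 14336) = sqrt(-8097 - 14336) = sqrt(-22433) = I*sqrt(22433)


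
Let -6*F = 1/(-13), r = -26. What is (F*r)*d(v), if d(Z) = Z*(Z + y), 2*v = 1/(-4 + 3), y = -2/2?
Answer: -¼ ≈ -0.25000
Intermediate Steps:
F = 1/78 (F = -⅙/(-13) = -⅙*(-1/13) = 1/78 ≈ 0.012821)
y = -1 (y = -2*½ = -1)
v = -½ (v = 1/(2*(-4 + 3)) = (½)/(-1) = (½)*(-1) = -½ ≈ -0.50000)
d(Z) = Z*(-1 + Z) (d(Z) = Z*(Z - 1) = Z*(-1 + Z))
(F*r)*d(v) = ((1/78)*(-26))*(-(-1 - ½)/2) = -(-1)*(-3)/(6*2) = -⅓*¾ = -¼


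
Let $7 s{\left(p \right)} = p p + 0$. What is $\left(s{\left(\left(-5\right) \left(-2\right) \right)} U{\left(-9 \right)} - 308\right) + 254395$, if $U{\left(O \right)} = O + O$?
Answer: $\frac{1776809}{7} \approx 2.5383 \cdot 10^{5}$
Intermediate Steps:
$U{\left(O \right)} = 2 O$
$s{\left(p \right)} = \frac{p^{2}}{7}$ ($s{\left(p \right)} = \frac{p p + 0}{7} = \frac{p^{2} + 0}{7} = \frac{p^{2}}{7}$)
$\left(s{\left(\left(-5\right) \left(-2\right) \right)} U{\left(-9 \right)} - 308\right) + 254395 = \left(\frac{\left(\left(-5\right) \left(-2\right)\right)^{2}}{7} \cdot 2 \left(-9\right) - 308\right) + 254395 = \left(\frac{10^{2}}{7} \left(-18\right) - 308\right) + 254395 = \left(\frac{1}{7} \cdot 100 \left(-18\right) - 308\right) + 254395 = \left(\frac{100}{7} \left(-18\right) - 308\right) + 254395 = \left(- \frac{1800}{7} - 308\right) + 254395 = - \frac{3956}{7} + 254395 = \frac{1776809}{7}$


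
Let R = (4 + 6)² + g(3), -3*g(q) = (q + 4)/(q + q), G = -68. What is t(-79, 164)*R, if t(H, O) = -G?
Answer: 60962/9 ≈ 6773.6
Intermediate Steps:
t(H, O) = 68 (t(H, O) = -1*(-68) = 68)
g(q) = -(4 + q)/(6*q) (g(q) = -(q + 4)/(3*(q + q)) = -(4 + q)/(3*(2*q)) = -(4 + q)*1/(2*q)/3 = -(4 + q)/(6*q))
R = 1793/18 (R = (4 + 6)² + (⅙)*(-4 - 1*3)/3 = 10² + (⅙)*(⅓)*(-4 - 3) = 100 + (⅙)*(⅓)*(-7) = 100 - 7/18 = 1793/18 ≈ 99.611)
t(-79, 164)*R = 68*(1793/18) = 60962/9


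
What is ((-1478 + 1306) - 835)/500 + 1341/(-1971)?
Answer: -295033/109500 ≈ -2.6944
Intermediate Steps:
((-1478 + 1306) - 835)/500 + 1341/(-1971) = (-172 - 835)*(1/500) + 1341*(-1/1971) = -1007*1/500 - 149/219 = -1007/500 - 149/219 = -295033/109500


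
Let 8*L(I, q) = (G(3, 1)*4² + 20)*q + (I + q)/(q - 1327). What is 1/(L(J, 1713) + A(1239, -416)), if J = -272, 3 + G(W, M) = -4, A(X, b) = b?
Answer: -3088/62115223 ≈ -4.9714e-5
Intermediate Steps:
G(W, M) = -7 (G(W, M) = -3 - 4 = -7)
L(I, q) = -23*q/2 + (I + q)/(8*(-1327 + q)) (L(I, q) = ((-7*4² + 20)*q + (I + q)/(q - 1327))/8 = ((-7*16 + 20)*q + (I + q)/(-1327 + q))/8 = ((-112 + 20)*q + (I + q)/(-1327 + q))/8 = (-92*q + (I + q)/(-1327 + q))/8 = -23*q/2 + (I + q)/(8*(-1327 + q)))
1/(L(J, 1713) + A(1239, -416)) = 1/((-272 - 92*1713² + 122085*1713)/(8*(-1327 + 1713)) - 416) = 1/((⅛)*(-272 - 92*2934369 + 209131605)/386 - 416) = 1/((⅛)*(1/386)*(-272 - 269961948 + 209131605) - 416) = 1/((⅛)*(1/386)*(-60830615) - 416) = 1/(-60830615/3088 - 416) = 1/(-62115223/3088) = -3088/62115223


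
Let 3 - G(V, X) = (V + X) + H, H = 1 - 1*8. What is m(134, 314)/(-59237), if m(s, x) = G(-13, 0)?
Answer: -23/59237 ≈ -0.00038827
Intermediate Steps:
H = -7 (H = 1 - 8 = -7)
G(V, X) = 10 - V - X (G(V, X) = 3 - ((V + X) - 7) = 3 - (-7 + V + X) = 3 + (7 - V - X) = 10 - V - X)
m(s, x) = 23 (m(s, x) = 10 - 1*(-13) - 1*0 = 10 + 13 + 0 = 23)
m(134, 314)/(-59237) = 23/(-59237) = 23*(-1/59237) = -23/59237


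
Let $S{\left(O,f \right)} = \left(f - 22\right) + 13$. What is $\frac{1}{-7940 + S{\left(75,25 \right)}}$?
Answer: $- \frac{1}{7924} \approx -0.0001262$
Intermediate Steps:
$S{\left(O,f \right)} = -9 + f$ ($S{\left(O,f \right)} = \left(-22 + f\right) + 13 = -9 + f$)
$\frac{1}{-7940 + S{\left(75,25 \right)}} = \frac{1}{-7940 + \left(-9 + 25\right)} = \frac{1}{-7940 + 16} = \frac{1}{-7924} = - \frac{1}{7924}$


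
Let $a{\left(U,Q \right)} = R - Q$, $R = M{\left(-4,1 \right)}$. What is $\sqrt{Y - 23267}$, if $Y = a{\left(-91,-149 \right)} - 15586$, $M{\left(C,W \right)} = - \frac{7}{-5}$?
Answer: $\frac{i \sqrt{967565}}{5} \approx 196.73 i$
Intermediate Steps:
$M{\left(C,W \right)} = \frac{7}{5}$ ($M{\left(C,W \right)} = \left(-7\right) \left(- \frac{1}{5}\right) = \frac{7}{5}$)
$R = \frac{7}{5} \approx 1.4$
$a{\left(U,Q \right)} = \frac{7}{5} - Q$
$Y = - \frac{77178}{5}$ ($Y = \left(\frac{7}{5} - -149\right) - 15586 = \left(\frac{7}{5} + 149\right) - 15586 = \frac{752}{5} - 15586 = - \frac{77178}{5} \approx -15436.0$)
$\sqrt{Y - 23267} = \sqrt{- \frac{77178}{5} - 23267} = \sqrt{- \frac{193513}{5}} = \frac{i \sqrt{967565}}{5}$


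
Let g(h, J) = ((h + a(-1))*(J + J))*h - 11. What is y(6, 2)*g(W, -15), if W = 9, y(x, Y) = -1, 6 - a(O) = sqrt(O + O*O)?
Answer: 0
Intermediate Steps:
a(O) = 6 - sqrt(O + O**2) (a(O) = 6 - sqrt(O + O*O) = 6 - sqrt(O + O**2))
g(h, J) = -11 + 2*J*h*(6 + h) (g(h, J) = ((h + (6 - sqrt(-(1 - 1))))*(J + J))*h - 11 = ((h + (6 - sqrt(-1*0)))*(2*J))*h - 11 = ((h + (6 - sqrt(0)))*(2*J))*h - 11 = ((h + (6 - 1*0))*(2*J))*h - 11 = ((h + (6 + 0))*(2*J))*h - 11 = ((h + 6)*(2*J))*h - 11 = ((6 + h)*(2*J))*h - 11 = (2*J*(6 + h))*h - 11 = 2*J*h*(6 + h) - 11 = -11 + 2*J*h*(6 + h))
y(6, 2)*g(W, -15) = -(-11 + 2*(-15)*9**2 + 12*(-15)*9) = -(-11 + 2*(-15)*81 - 1620) = -(-11 - 2430 - 1620) = -1*(-4061) = 4061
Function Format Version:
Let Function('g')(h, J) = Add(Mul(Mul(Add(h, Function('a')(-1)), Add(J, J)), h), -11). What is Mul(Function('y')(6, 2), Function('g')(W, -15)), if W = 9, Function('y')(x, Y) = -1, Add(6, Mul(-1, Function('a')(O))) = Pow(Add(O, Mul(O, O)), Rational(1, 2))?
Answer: 4061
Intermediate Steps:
Function('a')(O) = Add(6, Mul(-1, Pow(Add(O, Pow(O, 2)), Rational(1, 2)))) (Function('a')(O) = Add(6, Mul(-1, Pow(Add(O, Mul(O, O)), Rational(1, 2)))) = Add(6, Mul(-1, Pow(Add(O, Pow(O, 2)), Rational(1, 2)))))
Function('g')(h, J) = Add(-11, Mul(2, J, h, Add(6, h))) (Function('g')(h, J) = Add(Mul(Mul(Add(h, Add(6, Mul(-1, Pow(Mul(-1, Add(1, -1)), Rational(1, 2))))), Add(J, J)), h), -11) = Add(Mul(Mul(Add(h, Add(6, Mul(-1, Pow(Mul(-1, 0), Rational(1, 2))))), Mul(2, J)), h), -11) = Add(Mul(Mul(Add(h, Add(6, Mul(-1, Pow(0, Rational(1, 2))))), Mul(2, J)), h), -11) = Add(Mul(Mul(Add(h, Add(6, Mul(-1, 0))), Mul(2, J)), h), -11) = Add(Mul(Mul(Add(h, Add(6, 0)), Mul(2, J)), h), -11) = Add(Mul(Mul(Add(h, 6), Mul(2, J)), h), -11) = Add(Mul(Mul(Add(6, h), Mul(2, J)), h), -11) = Add(Mul(Mul(2, J, Add(6, h)), h), -11) = Add(Mul(2, J, h, Add(6, h)), -11) = Add(-11, Mul(2, J, h, Add(6, h))))
Mul(Function('y')(6, 2), Function('g')(W, -15)) = Mul(-1, Add(-11, Mul(2, -15, Pow(9, 2)), Mul(12, -15, 9))) = Mul(-1, Add(-11, Mul(2, -15, 81), -1620)) = Mul(-1, Add(-11, -2430, -1620)) = Mul(-1, -4061) = 4061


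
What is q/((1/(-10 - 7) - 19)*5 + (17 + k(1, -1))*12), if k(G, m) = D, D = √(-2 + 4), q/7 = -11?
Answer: -100793/138828 + 22253*√2/277656 ≈ -0.61268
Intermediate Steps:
q = -77 (q = 7*(-11) = -77)
D = √2 ≈ 1.4142
k(G, m) = √2
q/((1/(-10 - 7) - 19)*5 + (17 + k(1, -1))*12) = -77/((1/(-10 - 7) - 19)*5 + (17 + √2)*12) = -77/((1/(-17) - 19)*5 + (204 + 12*√2)) = -77/((-1/17 - 19)*5 + (204 + 12*√2)) = -77/(-324/17*5 + (204 + 12*√2)) = -77/(-1620/17 + (204 + 12*√2)) = -77/(1848/17 + 12*√2)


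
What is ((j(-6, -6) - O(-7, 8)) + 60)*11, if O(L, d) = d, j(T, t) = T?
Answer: 506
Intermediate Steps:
((j(-6, -6) - O(-7, 8)) + 60)*11 = ((-6 - 1*8) + 60)*11 = ((-6 - 8) + 60)*11 = (-14 + 60)*11 = 46*11 = 506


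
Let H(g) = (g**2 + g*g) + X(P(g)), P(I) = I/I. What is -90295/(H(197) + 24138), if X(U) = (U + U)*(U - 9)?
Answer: -18059/20348 ≈ -0.88751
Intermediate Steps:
P(I) = 1
X(U) = 2*U*(-9 + U) (X(U) = (2*U)*(-9 + U) = 2*U*(-9 + U))
H(g) = -16 + 2*g**2 (H(g) = (g**2 + g*g) + 2*1*(-9 + 1) = (g**2 + g**2) + 2*1*(-8) = 2*g**2 - 16 = -16 + 2*g**2)
-90295/(H(197) + 24138) = -90295/((-16 + 2*197**2) + 24138) = -90295/((-16 + 2*38809) + 24138) = -90295/((-16 + 77618) + 24138) = -90295/(77602 + 24138) = -90295/101740 = -90295*1/101740 = -18059/20348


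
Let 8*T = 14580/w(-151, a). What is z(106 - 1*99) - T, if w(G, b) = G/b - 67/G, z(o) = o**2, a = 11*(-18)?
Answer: -52721822/36067 ≈ -1461.8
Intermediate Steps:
a = -198
w(G, b) = -67/G + G/b
T = 54489105/36067 (T = (14580/(-67/(-151) - 151/(-198)))/8 = (14580/(-67*(-1/151) - 151*(-1/198)))/8 = (14580/(67/151 + 151/198))/8 = (14580/(36067/29898))/8 = (14580*(29898/36067))/8 = (1/8)*(435912840/36067) = 54489105/36067 ≈ 1510.8)
z(106 - 1*99) - T = (106 - 1*99)**2 - 1*54489105/36067 = (106 - 99)**2 - 54489105/36067 = 7**2 - 54489105/36067 = 49 - 54489105/36067 = -52721822/36067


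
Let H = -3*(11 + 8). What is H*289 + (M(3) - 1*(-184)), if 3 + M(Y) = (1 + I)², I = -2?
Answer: -16291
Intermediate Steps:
H = -57 (H = -3*19 = -57)
M(Y) = -2 (M(Y) = -3 + (1 - 2)² = -3 + (-1)² = -3 + 1 = -2)
H*289 + (M(3) - 1*(-184)) = -57*289 + (-2 - 1*(-184)) = -16473 + (-2 + 184) = -16473 + 182 = -16291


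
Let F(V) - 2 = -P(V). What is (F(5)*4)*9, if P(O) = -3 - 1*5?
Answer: 360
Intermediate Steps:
P(O) = -8 (P(O) = -3 - 5 = -8)
F(V) = 10 (F(V) = 2 - 1*(-8) = 2 + 8 = 10)
(F(5)*4)*9 = (10*4)*9 = 40*9 = 360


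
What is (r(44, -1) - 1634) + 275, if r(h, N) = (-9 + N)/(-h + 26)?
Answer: -12226/9 ≈ -1358.4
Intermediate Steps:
r(h, N) = (-9 + N)/(26 - h)
(r(44, -1) - 1634) + 275 = ((9 - 1*(-1))/(-26 + 44) - 1634) + 275 = ((9 + 1)/18 - 1634) + 275 = ((1/18)*10 - 1634) + 275 = (5/9 - 1634) + 275 = -14701/9 + 275 = -12226/9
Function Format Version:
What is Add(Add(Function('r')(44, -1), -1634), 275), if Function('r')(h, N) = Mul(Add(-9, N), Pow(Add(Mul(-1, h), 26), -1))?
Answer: Rational(-12226, 9) ≈ -1358.4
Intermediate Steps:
Function('r')(h, N) = Mul(Pow(Add(26, Mul(-1, h)), -1), Add(-9, N)) (Function('r')(h, N) = Mul(Add(-9, N), Pow(Add(26, Mul(-1, h)), -1)) = Mul(Pow(Add(26, Mul(-1, h)), -1), Add(-9, N)))
Add(Add(Function('r')(44, -1), -1634), 275) = Add(Add(Mul(Pow(Add(-26, 44), -1), Add(9, Mul(-1, -1))), -1634), 275) = Add(Add(Mul(Pow(18, -1), Add(9, 1)), -1634), 275) = Add(Add(Mul(Rational(1, 18), 10), -1634), 275) = Add(Add(Rational(5, 9), -1634), 275) = Add(Rational(-14701, 9), 275) = Rational(-12226, 9)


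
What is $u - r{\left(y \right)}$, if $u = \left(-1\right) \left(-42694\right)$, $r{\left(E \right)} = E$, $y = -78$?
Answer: $42772$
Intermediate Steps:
$u = 42694$
$u - r{\left(y \right)} = 42694 - -78 = 42694 + 78 = 42772$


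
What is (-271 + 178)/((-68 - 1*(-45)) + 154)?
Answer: -93/131 ≈ -0.70992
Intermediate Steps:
(-271 + 178)/((-68 - 1*(-45)) + 154) = -93/((-68 + 45) + 154) = -93/(-23 + 154) = -93/131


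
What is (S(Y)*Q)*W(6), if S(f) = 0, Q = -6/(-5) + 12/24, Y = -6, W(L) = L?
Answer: 0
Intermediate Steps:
Q = 17/10 (Q = -6*(-⅕) + 12*(1/24) = 6/5 + ½ = 17/10 ≈ 1.7000)
(S(Y)*Q)*W(6) = (0*(17/10))*6 = 0*6 = 0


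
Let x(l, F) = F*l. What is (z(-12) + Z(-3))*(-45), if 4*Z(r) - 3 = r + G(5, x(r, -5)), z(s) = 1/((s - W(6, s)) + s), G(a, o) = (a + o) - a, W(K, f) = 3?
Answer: -2005/12 ≈ -167.08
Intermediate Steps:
G(a, o) = o
z(s) = 1/(-3 + 2*s) (z(s) = 1/((s - 1*3) + s) = 1/((s - 3) + s) = 1/((-3 + s) + s) = 1/(-3 + 2*s))
Z(r) = 3/4 - r (Z(r) = 3/4 + (r - 5*r)/4 = 3/4 + (-4*r)/4 = 3/4 - r)
(z(-12) + Z(-3))*(-45) = (1/(-3 + 2*(-12)) + (3/4 - 1*(-3)))*(-45) = (1/(-3 - 24) + (3/4 + 3))*(-45) = (1/(-27) + 15/4)*(-45) = (-1/27 + 15/4)*(-45) = (401/108)*(-45) = -2005/12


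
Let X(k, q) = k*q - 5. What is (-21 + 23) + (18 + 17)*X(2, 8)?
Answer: 387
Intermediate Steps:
X(k, q) = -5 + k*q
(-21 + 23) + (18 + 17)*X(2, 8) = (-21 + 23) + (18 + 17)*(-5 + 2*8) = 2 + 35*(-5 + 16) = 2 + 35*11 = 2 + 385 = 387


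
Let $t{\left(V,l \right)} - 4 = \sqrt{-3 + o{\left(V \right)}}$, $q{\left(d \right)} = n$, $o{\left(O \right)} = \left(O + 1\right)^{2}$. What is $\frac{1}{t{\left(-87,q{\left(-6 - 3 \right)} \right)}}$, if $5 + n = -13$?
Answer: $- \frac{4}{7377} + \frac{\sqrt{7393}}{7377} \approx 0.011113$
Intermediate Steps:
$o{\left(O \right)} = \left(1 + O\right)^{2}$
$n = -18$ ($n = -5 - 13 = -18$)
$q{\left(d \right)} = -18$
$t{\left(V,l \right)} = 4 + \sqrt{-3 + \left(1 + V\right)^{2}}$
$\frac{1}{t{\left(-87,q{\left(-6 - 3 \right)} \right)}} = \frac{1}{4 + \sqrt{-3 + \left(1 - 87\right)^{2}}} = \frac{1}{4 + \sqrt{-3 + \left(-86\right)^{2}}} = \frac{1}{4 + \sqrt{-3 + 7396}} = \frac{1}{4 + \sqrt{7393}}$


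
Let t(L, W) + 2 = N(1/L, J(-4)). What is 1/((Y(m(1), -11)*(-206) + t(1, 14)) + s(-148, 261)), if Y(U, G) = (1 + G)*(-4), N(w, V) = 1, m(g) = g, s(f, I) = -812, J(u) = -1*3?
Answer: -1/9053 ≈ -0.00011046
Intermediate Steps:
J(u) = -3
t(L, W) = -1 (t(L, W) = -2 + 1 = -1)
Y(U, G) = -4 - 4*G
1/((Y(m(1), -11)*(-206) + t(1, 14)) + s(-148, 261)) = 1/(((-4 - 4*(-11))*(-206) - 1) - 812) = 1/(((-4 + 44)*(-206) - 1) - 812) = 1/((40*(-206) - 1) - 812) = 1/((-8240 - 1) - 812) = 1/(-8241 - 812) = 1/(-9053) = -1/9053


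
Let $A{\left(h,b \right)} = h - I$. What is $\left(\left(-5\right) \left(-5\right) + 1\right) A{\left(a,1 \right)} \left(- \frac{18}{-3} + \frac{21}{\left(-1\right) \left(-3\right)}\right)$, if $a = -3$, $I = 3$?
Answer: $-2028$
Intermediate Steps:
$A{\left(h,b \right)} = -3 + h$ ($A{\left(h,b \right)} = h - 3 = -3 + h$)
$\left(\left(-5\right) \left(-5\right) + 1\right) A{\left(a,1 \right)} \left(- \frac{18}{-3} + \frac{21}{\left(-1\right) \left(-3\right)}\right) = \left(\left(-5\right) \left(-5\right) + 1\right) \left(-3 - 3\right) \left(- \frac{18}{-3} + \frac{21}{\left(-1\right) \left(-3\right)}\right) = \left(25 + 1\right) \left(-6\right) \left(\left(-18\right) \left(- \frac{1}{3}\right) + \frac{21}{3}\right) = 26 \left(-6\right) \left(6 + 21 \cdot \frac{1}{3}\right) = - 156 \left(6 + 7\right) = \left(-156\right) 13 = -2028$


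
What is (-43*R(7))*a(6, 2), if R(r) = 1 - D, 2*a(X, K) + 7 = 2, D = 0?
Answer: 215/2 ≈ 107.50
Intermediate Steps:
a(X, K) = -5/2 (a(X, K) = -7/2 + (½)*2 = -7/2 + 1 = -5/2)
R(r) = 1 (R(r) = 1 - 1*0 = 1 + 0 = 1)
(-43*R(7))*a(6, 2) = -43*1*(-5/2) = -43*(-5/2) = 215/2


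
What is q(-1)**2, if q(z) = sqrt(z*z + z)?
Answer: 0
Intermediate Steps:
q(z) = sqrt(z + z**2) (q(z) = sqrt(z**2 + z) = sqrt(z + z**2))
q(-1)**2 = (sqrt(-(1 - 1)))**2 = (sqrt(-1*0))**2 = (sqrt(0))**2 = 0**2 = 0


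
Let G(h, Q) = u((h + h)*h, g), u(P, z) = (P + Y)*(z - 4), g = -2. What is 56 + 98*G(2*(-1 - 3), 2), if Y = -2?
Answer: -74032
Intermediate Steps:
u(P, z) = (-4 + z)*(-2 + P) (u(P, z) = (P - 2)*(z - 4) = (-2 + P)*(-4 + z) = (-4 + z)*(-2 + P))
G(h, Q) = 12 - 12*h**2 (G(h, Q) = 8 - 4*(h + h)*h - 2*(-2) + ((h + h)*h)*(-2) = 8 - 4*2*h*h + 4 + ((2*h)*h)*(-2) = 8 - 8*h**2 + 4 + (2*h**2)*(-2) = 8 - 8*h**2 + 4 - 4*h**2 = 12 - 12*h**2)
56 + 98*G(2*(-1 - 3), 2) = 56 + 98*(12 - 12*4*(-1 - 3)**2) = 56 + 98*(12 - 12*(2*(-4))**2) = 56 + 98*(12 - 12*(-8)**2) = 56 + 98*(12 - 12*64) = 56 + 98*(12 - 768) = 56 + 98*(-756) = 56 - 74088 = -74032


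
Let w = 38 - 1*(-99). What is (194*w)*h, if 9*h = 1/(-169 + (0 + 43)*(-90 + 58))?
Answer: -26578/13905 ≈ -1.9114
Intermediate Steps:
w = 137 (w = 38 + 99 = 137)
h = -1/13905 (h = 1/(9*(-169 + (0 + 43)*(-90 + 58))) = 1/(9*(-169 + 43*(-32))) = 1/(9*(-169 - 1376)) = (1/9)/(-1545) = (1/9)*(-1/1545) = -1/13905 ≈ -7.1917e-5)
(194*w)*h = (194*137)*(-1/13905) = 26578*(-1/13905) = -26578/13905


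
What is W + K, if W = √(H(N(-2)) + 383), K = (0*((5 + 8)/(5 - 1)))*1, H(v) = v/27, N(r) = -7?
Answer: √31002/9 ≈ 19.564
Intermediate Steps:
H(v) = v/27 (H(v) = v*(1/27) = v/27)
K = 0 (K = (0*(13/4))*1 = 0*1 = 0)
W = √31002/9 (W = √((1/27)*(-7) + 383) = √(-7/27 + 383) = √(10334/27) = √31002/9 ≈ 19.564)
W + K = √31002/9 + 0 = √31002/9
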